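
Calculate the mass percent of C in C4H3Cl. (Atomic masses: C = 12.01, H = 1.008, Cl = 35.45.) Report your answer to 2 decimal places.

Molar mass = 4(12.01) + 3(1.008) + 1(35.45) = 86.514 g/mol
Mass of C per mole = 4 × 12.01 = 48.040 g
% C = 48.040 / 86.514 × 100 = 55.53%

55.53%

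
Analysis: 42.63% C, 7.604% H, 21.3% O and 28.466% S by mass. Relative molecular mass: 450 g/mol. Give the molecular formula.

Assume 100 g: 42.63 g C, 7.604 g H, 21.3 g O, 28.466 g S.
C: 42.63 g ÷ 12.01 g/mol = 3.55 mol
H: 7.604 g ÷ 1.008 g/mol = 7.544 mol
O: 21.3 g ÷ 16.00 g/mol = 1.331 mol
S: 28.466 g ÷ 32.07 g/mol = 0.8876 mol
Ratios (÷ 0.8876): C 3.999, H 8.499, O 1.500, S 1.000
×2: C 8.00, H 17.00, O 3.00, S 2.00 → C8H17O3S2
Empirical-formula mass = 225.36 g/mol
n = 450 / 225.36 = 2.00 ≈ 2
Molecular formula = (C8H17O3S2)×2 = C16H34O6S4

C16H34O6S4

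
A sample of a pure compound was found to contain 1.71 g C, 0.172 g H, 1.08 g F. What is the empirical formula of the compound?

n(C) = 1.71/12.01 = 0.1424, n(H) = 0.172/1.008 = 0.1706, n(F) = 1.08/19.00 = 0.05684
Divide by the smallest (0.05684 mol F): C 2.505, H 3.002, F 1.000
Multiply by 2: C 5.01, H 6.00, F 2.00 → C5H6F2

C5H6F2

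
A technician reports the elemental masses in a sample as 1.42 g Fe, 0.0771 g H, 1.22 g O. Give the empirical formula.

Moles — Fe: 1.42 / 55.85 = 0.02543 mol; H: 0.0771 / 1.008 = 0.07649 mol; O: 1.22 / 16.00 = 0.07625 mol
Ratios (÷ 0.02543): Fe 1.000, H 3.008, O 2.999
→ FeH3O3

FeH3O3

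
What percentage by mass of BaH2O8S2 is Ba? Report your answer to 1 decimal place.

Molar mass = 1(137.33) + 2(1.008) + 8(16.00) + 2(32.07) = 331.486 g/mol
Mass of Ba per mole = 1 × 137.33 = 137.330 g
% Ba = 137.330 / 331.486 × 100 = 41.4%

41.4%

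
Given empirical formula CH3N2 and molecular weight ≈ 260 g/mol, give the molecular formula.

C6H18N12

Empirical-formula mass = 43.05 g/mol
n = 260 / 43.05 = 6.04 ≈ 6
Molecular formula = (CH3N2)6 = C6H18N12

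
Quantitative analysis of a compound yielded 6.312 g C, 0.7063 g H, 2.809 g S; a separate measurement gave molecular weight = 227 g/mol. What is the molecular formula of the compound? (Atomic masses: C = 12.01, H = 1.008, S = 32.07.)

C: 6.312 g ÷ 12.01 g/mol = 0.5256 mol
H: 0.7063 g ÷ 1.008 g/mol = 0.7007 mol
S: 2.809 g ÷ 32.07 g/mol = 0.08759 mol
Smallest is S at 0.08759 mol; normalising gives C 6.000, H 8.000, S 1.000
Ratio ≈ 6:8:1, so the empirical formula is C6H8S
Empirical-formula mass = 112.19 g/mol
n = 227 / 112.19 = 2.02 ≈ 2
Molecular formula = (C6H8S)×2 = C12H16S2

C12H16S2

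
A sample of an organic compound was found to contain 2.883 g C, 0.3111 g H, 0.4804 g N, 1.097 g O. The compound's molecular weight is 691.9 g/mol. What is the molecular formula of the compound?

C: 2.883 g ÷ 12.01 g/mol = 0.24 mol
H: 0.3111 g ÷ 1.008 g/mol = 0.3086 mol
N: 0.4804 g ÷ 14.01 g/mol = 0.03429 mol
O: 1.097 g ÷ 16.00 g/mol = 0.06856 mol
Ratios (÷ 0.03429): C 7.001, H 9.001, N 1.000, O 2.000
≈ 7:9:1:2 → C7H9NO2
Empirical-formula mass = 139.15 g/mol
n = 691.9 / 139.15 = 4.97 ≈ 5
Molecular formula = (C7H9NO2)×5 = C35H45N5O10

C35H45N5O10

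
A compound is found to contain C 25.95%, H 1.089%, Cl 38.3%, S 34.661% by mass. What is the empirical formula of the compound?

C2HClS

Assume 100 g: 25.95 g C, 1.089 g H, 38.3 g Cl, 34.661 g S.
C: 25.95 g ÷ 12.01 g/mol = 2.161 mol
H: 1.089 g ÷ 1.008 g/mol = 1.08 mol
Cl: 38.3 g ÷ 35.45 g/mol = 1.08 mol
S: 34.661 g ÷ 32.07 g/mol = 1.081 mol
Divide by the smallest (1.08 mol H): C 2.000, H 1.000, Cl 1.000, S 1.000
≈ 2:1:1:1 → C2HClS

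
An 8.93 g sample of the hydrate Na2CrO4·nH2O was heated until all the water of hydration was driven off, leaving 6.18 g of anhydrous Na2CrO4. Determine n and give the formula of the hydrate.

Na2CrO4·4H2O

Mass of water lost = 8.93 − 6.18 = 2.75 g → 2.75 / 18.02 = 0.1526 mol H2O
Molar mass of Na2CrO4 = 161.98 g/mol → mol Na2CrO4 = 6.18 / 161.98 = 0.03815
n = 0.1526 / 0.03815 = 4.00 ≈ 4 → Na2CrO4·4H2O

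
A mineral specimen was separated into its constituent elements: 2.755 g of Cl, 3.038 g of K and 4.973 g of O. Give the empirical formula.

ClKO4

n(Cl) = 2.755/35.45 = 0.07772, n(K) = 3.038/39.10 = 0.0777, n(O) = 4.973/16.00 = 0.3108
Smallest is K at 0.0777 mol; normalising gives Cl 1.000, K 1.000, O 4.000
≈ 1:1:4 → ClKO4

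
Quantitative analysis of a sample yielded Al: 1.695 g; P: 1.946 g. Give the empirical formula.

AlP

n(Al) = 1.695/26.98 = 0.06282, n(P) = 1.946/30.97 = 0.06284
Smallest is Al at 0.06282 mol; normalising gives Al 1.000, P 1.000
≈ 1:1 → AlP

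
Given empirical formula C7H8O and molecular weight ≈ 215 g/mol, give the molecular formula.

Empirical-formula mass = 108.13 g/mol
n = 215 / 108.13 = 1.99 ≈ 2
Molecular formula = (C7H8O)2 = C14H16O2

C14H16O2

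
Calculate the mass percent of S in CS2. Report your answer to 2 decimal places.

84.23%

Molar mass = 1(12.01) + 2(32.07) = 76.150 g/mol
Mass of S per mole = 2 × 32.07 = 64.140 g
% S = 64.140 / 76.150 × 100 = 84.23%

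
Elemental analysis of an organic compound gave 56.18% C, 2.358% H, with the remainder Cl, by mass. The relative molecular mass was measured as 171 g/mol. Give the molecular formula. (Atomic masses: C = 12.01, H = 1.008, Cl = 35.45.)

C8H4Cl2

Assume 100 g: 56.18 g C, 2.358 g H, 41.462 g Cl.
n(C) = 56.18/12.01 = 4.678, n(H) = 2.358/1.008 = 2.339, n(Cl) = 41.462/35.45 = 1.17
Ratios (÷ 1.17): C 3.999, H 2.000, Cl 1.000
≈ 4:2:1 → C4H2Cl
Empirical-formula mass = 85.51 g/mol
n = 171 / 85.51 = 2.00 ≈ 2
Molecular formula = (C4H2Cl)×2 = C8H4Cl2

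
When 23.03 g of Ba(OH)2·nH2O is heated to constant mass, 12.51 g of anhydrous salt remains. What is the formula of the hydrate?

Mass of water lost = 23.03 − 12.51 = 10.52 g → 10.52 / 18.02 = 0.5838 mol H2O
Molar mass of Ba(OH)2 = 171.35 g/mol → mol Ba(OH)2 = 12.51 / 171.35 = 0.07301
n = 0.5838 / 0.07301 = 8.00 ≈ 8 → Ba(OH)2·8H2O

Ba(OH)2·8H2O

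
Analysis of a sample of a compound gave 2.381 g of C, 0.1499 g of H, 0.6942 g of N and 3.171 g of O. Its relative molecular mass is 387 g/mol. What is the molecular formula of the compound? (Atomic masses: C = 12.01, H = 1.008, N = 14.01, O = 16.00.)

C12H9N3O12

n(C) = 2.381/12.01 = 0.1983, n(H) = 0.1499/1.008 = 0.1487, n(N) = 0.6942/14.01 = 0.04955, n(O) = 3.171/16.00 = 0.1982
Smallest is N at 0.04955 mol; normalising gives C 4.001, H 3.001, N 1.000, O 4.000
≈ 4:3:1:4 → C4H3NO4
Empirical-formula mass = 129.07 g/mol
n = 387 / 129.07 = 3.00 ≈ 3
Molecular formula = (C4H3NO4)×3 = C12H9N3O12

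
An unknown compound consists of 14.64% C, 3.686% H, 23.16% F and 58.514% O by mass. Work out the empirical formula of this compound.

Assume 100 g: 14.64 g C, 3.686 g H, 23.16 g F, 58.514 g O.
C: 14.64 g ÷ 12.01 g/mol = 1.219 mol
H: 3.686 g ÷ 1.008 g/mol = 3.657 mol
F: 23.16 g ÷ 19.00 g/mol = 1.219 mol
O: 58.514 g ÷ 16.00 g/mol = 3.657 mol
Smallest is F at 1.219 mol; normalising gives C 1.000, H 3.000, F 1.000, O 3.000
≈ 1:3:1:3 → CH3FO3

CH3FO3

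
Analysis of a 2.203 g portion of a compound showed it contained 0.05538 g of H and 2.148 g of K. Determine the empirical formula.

HK

Moles — H: 0.05538 / 1.008 = 0.05494 mol; K: 2.148 / 39.10 = 0.05494 mol
Ratios (÷ 0.05494): H 1.000, K 1.000
→ HK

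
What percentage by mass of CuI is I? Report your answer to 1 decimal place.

66.6%

Molar mass = 1(63.55) + 1(126.90) = 190.450 g/mol
Mass of I per mole = 1 × 126.90 = 126.900 g
% I = 126.900 / 190.450 × 100 = 66.6%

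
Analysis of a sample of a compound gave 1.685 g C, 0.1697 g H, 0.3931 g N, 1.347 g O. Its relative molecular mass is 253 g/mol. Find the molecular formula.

C10H12N2O6

C: 1.685 g ÷ 12.01 g/mol = 0.1403 mol
H: 0.1697 g ÷ 1.008 g/mol = 0.1684 mol
N: 0.3931 g ÷ 14.01 g/mol = 0.02806 mol
O: 1.347 g ÷ 16.00 g/mol = 0.08419 mol
Divide by the smallest (0.02806 mol N): C 5.000, H 6.000, N 1.000, O 3.000
Ratio ≈ 5:6:1:3, so the empirical formula is C5H6NO3
Empirical-formula mass = 128.11 g/mol
n = 253 / 128.11 = 1.97 ≈ 2
Molecular formula = (C5H6NO3)×2 = C10H12N2O6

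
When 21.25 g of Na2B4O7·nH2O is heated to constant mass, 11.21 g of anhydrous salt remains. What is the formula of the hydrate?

Mass of water lost = 21.25 − 11.21 = 10.04 g → 10.04 / 18.02 = 0.5572 mol H2O
Molar mass of Na2B4O7 = 201.22 g/mol → mol Na2B4O7 = 11.21 / 201.22 = 0.05571
n = 0.5572 / 0.05571 = 10.00 ≈ 10 → Na2B4O7·10H2O

Na2B4O7·10H2O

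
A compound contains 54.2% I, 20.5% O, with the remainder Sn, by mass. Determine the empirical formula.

Assume 100 g: 54.2 g I, 20.5 g O, 25.3 g Sn.
I: 54.2 g ÷ 126.90 g/mol = 0.4271 mol
O: 20.5 g ÷ 16.00 g/mol = 1.281 mol
Sn: 25.3 g ÷ 118.71 g/mol = 0.2131 mol
Ratios (÷ 0.2131): I 2.004, O 6.012, Sn 1.000
Ratio ≈ 2:6:1, so the empirical formula is I2O6Sn

I2O6Sn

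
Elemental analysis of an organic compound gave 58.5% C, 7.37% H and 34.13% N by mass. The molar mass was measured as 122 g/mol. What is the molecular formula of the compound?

Assume 100 g: 58.5 g C, 7.37 g H, 34.13 g N.
n(C) = 58.5/12.01 = 4.871, n(H) = 7.37/1.008 = 7.312, n(N) = 34.13/14.01 = 2.436
Smallest is N at 2.436 mol; normalising gives C 1.999, H 3.001, N 1.000
→ C2H3N
Empirical-formula mass = 41.05 g/mol
n = 122 / 41.05 = 2.97 ≈ 3
Molecular formula = (C2H3N)×3 = C6H9N3

C6H9N3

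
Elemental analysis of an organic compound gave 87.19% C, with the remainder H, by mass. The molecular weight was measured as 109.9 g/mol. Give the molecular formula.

C8H14

Assume 100 g: 87.19 g C, 12.81 g H.
Moles — C: 87.19 / 12.01 = 7.26 mol; H: 12.81 / 1.008 = 12.71 mol
Divide by the smallest (7.26 mol C): C 1.000, H 1.751
Scaling by 4: C 4.00, H 7.00 → C4H7
Empirical-formula mass = 55.10 g/mol
n = 109.9 / 55.10 = 1.99 ≈ 2
Molecular formula = (C4H7)×2 = C8H14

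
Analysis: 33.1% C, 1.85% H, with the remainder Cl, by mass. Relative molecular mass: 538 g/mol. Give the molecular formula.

C15H10Cl10

Assume 100 g: 33.1 g C, 1.85 g H, 65.05 g Cl.
Moles — C: 33.1 / 12.01 = 2.756 mol; H: 1.85 / 1.008 = 1.835 mol; Cl: 65.05 / 35.45 = 1.835 mol
Smallest is Cl at 1.835 mol; normalising gives C 1.502, H 1.000, Cl 1.000
Multiply by 2: C 3.00, H 2.00, Cl 2.00 → C3H2Cl2
Empirical-formula mass = 108.95 g/mol
n = 538 / 108.95 = 4.94 ≈ 5
Molecular formula = (C3H2Cl2)×5 = C15H10Cl10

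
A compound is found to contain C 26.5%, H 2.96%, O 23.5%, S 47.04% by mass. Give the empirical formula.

Assume 100 g: 26.5 g C, 2.96 g H, 23.5 g O, 47.04 g S.
C: 26.5 g ÷ 12.01 g/mol = 2.206 mol
H: 2.96 g ÷ 1.008 g/mol = 2.937 mol
O: 23.5 g ÷ 16.00 g/mol = 1.469 mol
S: 47.04 g ÷ 32.07 g/mol = 1.467 mol
Ratios (÷ 1.467): C 1.504, H 2.002, O 1.001, S 1.000
Scaling by 2: C 3.01, H 4.00, O 2.00, S 2.00 → C3H4O2S2

C3H4O2S2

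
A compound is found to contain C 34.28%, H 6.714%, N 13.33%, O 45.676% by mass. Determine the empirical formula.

C3H7NO3

Assume 100 g: 34.28 g C, 6.714 g H, 13.33 g N, 45.676 g O.
Moles — C: 34.28 / 12.01 = 2.854 mol; H: 6.714 / 1.008 = 6.661 mol; N: 13.33 / 14.01 = 0.9515 mol; O: 45.676 / 16.00 = 2.855 mol
Divide by the smallest (0.9515 mol N): C 3.000, H 7.000, N 1.000, O 3.000
Ratio ≈ 3:7:1:3, so the empirical formula is C3H7NO3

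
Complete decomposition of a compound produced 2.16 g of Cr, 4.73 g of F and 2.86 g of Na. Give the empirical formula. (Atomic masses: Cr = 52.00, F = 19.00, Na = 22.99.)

CrF6Na3

n(Cr) = 2.16/52.00 = 0.04154, n(F) = 4.73/19.00 = 0.2489, n(Na) = 2.86/22.99 = 0.1244
Ratios (÷ 0.04154): Cr 1.000, F 5.993, Na 2.995
Ratio ≈ 1:6:3, so the empirical formula is CrF6Na3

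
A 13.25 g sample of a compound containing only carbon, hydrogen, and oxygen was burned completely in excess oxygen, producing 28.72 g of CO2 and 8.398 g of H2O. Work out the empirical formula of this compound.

C7H10O3

mol C = 28.72 / 44.01 = 0.6526; mass C = 0.6526 × 12.01 = 7.837 g
mol H = 2 × (8.398 / 18.02) = 0.9321; mass H = 0.9321 × 1.008 = 0.9395 g
mass O = 13.25 − (8.777) = 4.473 g → mol O = 0.2796
Smallest is O at 0.2796 mol; normalising gives C 2.334, H 3.334, O 1.000
Multiply by 3: C 7.00, H 10.00, O 3.00 → C7H10O3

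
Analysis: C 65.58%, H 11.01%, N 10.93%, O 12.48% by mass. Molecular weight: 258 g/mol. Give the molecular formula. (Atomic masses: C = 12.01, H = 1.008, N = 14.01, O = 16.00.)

C14H28N2O2

Assume 100 g: 65.58 g C, 11.01 g H, 10.93 g N, 12.48 g O.
Moles — C: 65.58 / 12.01 = 5.46 mol; H: 11.01 / 1.008 = 10.92 mol; N: 10.93 / 14.01 = 0.7802 mol; O: 12.48 / 16.00 = 0.78 mol
Smallest is O at 0.78 mol; normalising gives C 7.001, H 14.003, N 1.000, O 1.000
Ratio ≈ 7:14:1:1, so the empirical formula is C7H14NO
Empirical-formula mass = 128.19 g/mol
n = 258 / 128.19 = 2.01 ≈ 2
Molecular formula = (C7H14NO)×2 = C14H28N2O2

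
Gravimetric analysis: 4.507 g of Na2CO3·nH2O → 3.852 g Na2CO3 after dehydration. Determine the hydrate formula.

Mass of water lost = 4.507 − 3.852 = 0.655 g → 0.655 / 18.02 = 0.03635 mol H2O
Molar mass of Na2CO3 = 105.99 g/mol → mol Na2CO3 = 3.852 / 105.99 = 0.03634
n = 0.03635 / 0.03634 = 1.00 ≈ 1 → Na2CO3·H2O

Na2CO3·H2O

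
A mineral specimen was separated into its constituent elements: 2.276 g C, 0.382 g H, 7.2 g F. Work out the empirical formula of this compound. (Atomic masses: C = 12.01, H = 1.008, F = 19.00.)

CH2F2

n(C) = 2.276/12.01 = 0.1895, n(H) = 0.382/1.008 = 0.379, n(F) = 7.2/19.00 = 0.3789
Smallest is C at 0.1895 mol; normalising gives C 1.000, H 2.000, F 2.000
Ratio ≈ 1:2:2, so the empirical formula is CH2F2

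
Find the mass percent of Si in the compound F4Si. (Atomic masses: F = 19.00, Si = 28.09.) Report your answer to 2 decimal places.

Molar mass = 4(19.00) + 1(28.09) = 104.090 g/mol
Mass of Si per mole = 1 × 28.09 = 28.090 g
% Si = 28.090 / 104.090 × 100 = 26.99%

26.99%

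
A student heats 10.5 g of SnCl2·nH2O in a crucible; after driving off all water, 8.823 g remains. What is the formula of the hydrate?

Mass of water lost = 10.5 − 8.823 = 1.677 g → 1.677 / 18.02 = 0.09306 mol H2O
Molar mass of SnCl2 = 189.61 g/mol → mol SnCl2 = 8.823 / 189.61 = 0.04653
n = 0.09306 / 0.04653 = 2.00 ≈ 2 → SnCl2·2H2O

SnCl2·2H2O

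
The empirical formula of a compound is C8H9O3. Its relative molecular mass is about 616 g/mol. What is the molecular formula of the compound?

Empirical-formula mass = 153.15 g/mol
n = 616 / 153.15 = 4.02 ≈ 4
Molecular formula = (C8H9O3)4 = C32H36O12

C32H36O12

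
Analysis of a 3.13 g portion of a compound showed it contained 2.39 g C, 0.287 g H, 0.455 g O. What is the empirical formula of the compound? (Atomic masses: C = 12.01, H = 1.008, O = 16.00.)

n(C) = 2.39/12.01 = 0.199, n(H) = 0.287/1.008 = 0.2847, n(O) = 0.455/16.00 = 0.02844
Divide by the smallest (0.02844 mol O): C 6.998, H 10.012, O 1.000
→ C7H10O

C7H10O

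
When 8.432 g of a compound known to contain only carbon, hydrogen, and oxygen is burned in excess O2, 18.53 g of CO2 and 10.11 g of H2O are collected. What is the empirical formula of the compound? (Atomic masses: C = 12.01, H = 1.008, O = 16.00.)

mol C = 18.53 / 44.01 = 0.4210; mass C = 0.4210 × 12.01 = 5.057 g
mol H = 2 × (10.11 / 18.02) = 1.122; mass H = 1.122 × 1.008 = 1.131 g
mass O = 8.432 − (6.188) = 2.244 g → mol O = 0.1403
Divide by the smallest (0.1403 mol O): C 3.002, H 8.000, O 1.000
Ratio ≈ 3:8:1, so the empirical formula is C3H8O

C3H8O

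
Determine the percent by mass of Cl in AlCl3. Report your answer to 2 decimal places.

Molar mass = 1(26.98) + 3(35.45) = 133.330 g/mol
Mass of Cl per mole = 3 × 35.45 = 106.350 g
% Cl = 106.350 / 133.330 × 100 = 79.76%

79.76%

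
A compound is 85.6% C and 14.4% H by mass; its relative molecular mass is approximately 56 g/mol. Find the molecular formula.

Assume 100 g: 85.6 g C, 14.4 g H.
Moles — C: 85.6 / 12.01 = 7.127 mol; H: 14.4 / 1.008 = 14.29 mol
Ratios (÷ 7.127): C 1.000, H 2.004
→ CH2
Empirical-formula mass = 14.03 g/mol
n = 56 / 14.03 = 3.99 ≈ 4
Molecular formula = (CH2)×4 = C4H8

C4H8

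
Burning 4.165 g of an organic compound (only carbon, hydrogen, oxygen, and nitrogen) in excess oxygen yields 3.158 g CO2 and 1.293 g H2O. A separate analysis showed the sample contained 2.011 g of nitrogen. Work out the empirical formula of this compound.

mol C = 3.158 / 44.01 = 0.07176; mass C = 0.07176 × 12.01 = 0.8618 g
mol H = 2 × (1.293 / 18.02) = 0.1435; mass H = 0.1435 × 1.008 = 0.1447 g
mol N = 2.011 / 14.01 = 0.1435
mass O = 4.165 − (3.017) = 1.148 g → mol O = 0.07172
Smallest is O at 0.07172 mol; normalising gives C 1.000, H 2.001, N 2.001, O 1.000
→ CH2N2O

CH2N2O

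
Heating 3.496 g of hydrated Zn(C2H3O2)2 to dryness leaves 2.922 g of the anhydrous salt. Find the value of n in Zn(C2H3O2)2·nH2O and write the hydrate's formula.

Zn(C2H3O2)2·2H2O

Mass of water lost = 3.496 − 2.922 = 0.574 g → 0.574 / 18.02 = 0.03185 mol H2O
Molar mass of Zn(C2H3O2)2 = 183.47 g/mol → mol Zn(C2H3O2)2 = 2.922 / 183.47 = 0.01593
n = 0.03185 / 0.01593 = 2.00 ≈ 2 → Zn(C2H3O2)2·2H2O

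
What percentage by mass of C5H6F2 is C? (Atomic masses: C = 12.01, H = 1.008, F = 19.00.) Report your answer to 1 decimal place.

Molar mass = 5(12.01) + 6(1.008) + 2(19.00) = 104.098 g/mol
Mass of C per mole = 5 × 12.01 = 60.050 g
% C = 60.050 / 104.098 × 100 = 57.7%

57.7%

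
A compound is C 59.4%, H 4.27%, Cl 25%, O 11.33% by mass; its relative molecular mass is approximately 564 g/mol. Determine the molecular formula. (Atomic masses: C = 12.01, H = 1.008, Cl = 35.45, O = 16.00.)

Assume 100 g: 59.4 g C, 4.27 g H, 25 g Cl, 11.33 g O.
C: 59.4 g ÷ 12.01 g/mol = 4.946 mol
H: 4.27 g ÷ 1.008 g/mol = 4.236 mol
Cl: 25 g ÷ 35.45 g/mol = 0.7052 mol
O: 11.33 g ÷ 16.00 g/mol = 0.7081 mol
Smallest is Cl at 0.7052 mol; normalising gives C 7.013, H 6.007, Cl 1.000, O 1.004
Ratio ≈ 7:6:1:1, so the empirical formula is C7H6ClO
Empirical-formula mass = 141.57 g/mol
n = 564 / 141.57 = 3.98 ≈ 4
Molecular formula = (C7H6ClO)×4 = C28H24Cl4O4

C28H24Cl4O4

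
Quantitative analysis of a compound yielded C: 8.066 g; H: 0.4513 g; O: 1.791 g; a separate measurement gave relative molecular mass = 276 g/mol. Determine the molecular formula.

C18H12O3

n(C) = 8.066/12.01 = 0.6716, n(H) = 0.4513/1.008 = 0.4477, n(O) = 1.791/16.00 = 0.1119
Ratios (÷ 0.1119): C 6.000, H 4.000, O 1.000
→ C6H4O
Empirical-formula mass = 92.09 g/mol
n = 276 / 92.09 = 3.00 ≈ 3
Molecular formula = (C6H4O)×3 = C18H12O3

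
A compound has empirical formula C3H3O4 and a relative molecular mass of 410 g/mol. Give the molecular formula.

Empirical-formula mass = 103.05 g/mol
n = 410 / 103.05 = 3.98 ≈ 4
Molecular formula = (C3H3O4)4 = C12H12O16

C12H12O16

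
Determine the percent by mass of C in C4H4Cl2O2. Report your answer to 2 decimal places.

Molar mass = 4(12.01) + 4(1.008) + 2(35.45) + 2(16.00) = 154.972 g/mol
Mass of C per mole = 4 × 12.01 = 48.040 g
% C = 48.040 / 154.972 × 100 = 31.00%

31.00%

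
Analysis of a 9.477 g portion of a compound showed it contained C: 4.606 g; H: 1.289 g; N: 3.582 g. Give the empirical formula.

n(C) = 4.606/12.01 = 0.3835, n(H) = 1.289/1.008 = 1.279, n(N) = 3.582/14.01 = 0.2557
Divide by the smallest (0.2557 mol N): C 1.500, H 5.002, N 1.000
×2: C 3.00, H 10.00, N 2.00 → C3H10N2

C3H10N2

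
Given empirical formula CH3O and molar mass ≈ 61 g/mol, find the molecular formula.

C2H6O2

Empirical-formula mass = 31.03 g/mol
n = 61 / 31.03 = 1.97 ≈ 2
Molecular formula = (CH3O)2 = C2H6O2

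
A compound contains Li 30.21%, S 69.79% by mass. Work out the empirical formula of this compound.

Assume 100 g: 30.21 g Li, 69.79 g S.
Moles — Li: 30.21 / 6.94 = 4.353 mol; S: 69.79 / 32.07 = 2.176 mol
Smallest is S at 2.176 mol; normalising gives Li 2.000, S 1.000
Ratio ≈ 2:1, so the empirical formula is Li2S

Li2S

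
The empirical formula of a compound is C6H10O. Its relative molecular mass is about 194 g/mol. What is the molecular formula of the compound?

Empirical-formula mass = 98.14 g/mol
n = 194 / 98.14 = 1.98 ≈ 2
Molecular formula = (C6H10O)2 = C12H20O2

C12H20O2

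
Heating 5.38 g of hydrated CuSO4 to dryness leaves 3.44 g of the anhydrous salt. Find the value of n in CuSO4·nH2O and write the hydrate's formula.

CuSO4·5H2O

Mass of water lost = 5.38 − 3.44 = 1.94 g → 1.94 / 18.02 = 0.1077 mol H2O
Molar mass of CuSO4 = 159.62 g/mol → mol CuSO4 = 3.44 / 159.62 = 0.02155
n = 0.1077 / 0.02155 = 5.00 ≈ 5 → CuSO4·5H2O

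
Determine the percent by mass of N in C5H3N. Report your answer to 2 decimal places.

Molar mass = 5(12.01) + 3(1.008) + 1(14.01) = 77.084 g/mol
Mass of N per mole = 1 × 14.01 = 14.010 g
% N = 14.010 / 77.084 × 100 = 18.17%

18.17%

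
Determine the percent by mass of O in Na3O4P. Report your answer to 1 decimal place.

Molar mass = 3(22.99) + 4(16.00) + 1(30.97) = 163.940 g/mol
Mass of O per mole = 4 × 16.00 = 64.000 g
% O = 64.000 / 163.940 × 100 = 39.0%

39.0%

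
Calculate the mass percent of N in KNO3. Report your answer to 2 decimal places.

Molar mass = 1(39.10) + 1(14.01) + 3(16.00) = 101.110 g/mol
Mass of N per mole = 1 × 14.01 = 14.010 g
% N = 14.010 / 101.110 × 100 = 13.86%

13.86%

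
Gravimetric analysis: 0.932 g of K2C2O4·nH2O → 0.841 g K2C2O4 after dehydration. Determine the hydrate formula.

K2C2O4·H2O

Mass of water lost = 0.932 − 0.841 = 0.091 g → 0.091 / 18.02 = 0.00505 mol H2O
Molar mass of K2C2O4 = 166.22 g/mol → mol K2C2O4 = 0.841 / 166.22 = 0.00506
n = 0.00505 / 0.00506 = 1.00 ≈ 1 → K2C2O4·H2O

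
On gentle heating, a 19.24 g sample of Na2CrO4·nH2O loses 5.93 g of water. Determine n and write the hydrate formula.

Mass of anhydrous Na2CrO4 = 19.24 − 5.93 = 13.31 g
mol H2O = 5.93 / 18.02 = 0.3291
Molar mass of Na2CrO4 = 161.98 g/mol → mol Na2CrO4 = 13.31 / 161.98 = 0.08217
n = 0.3291 / 0.08217 = 4.00 ≈ 4 → Na2CrO4·4H2O

Na2CrO4·4H2O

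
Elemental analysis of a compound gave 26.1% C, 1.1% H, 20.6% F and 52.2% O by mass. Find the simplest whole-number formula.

C2HFO3

Assume 100 g: 26.1 g C, 1.1 g H, 20.6 g F, 52.2 g O.
n(C) = 26.1/12.01 = 2.173, n(H) = 1.1/1.008 = 1.091, n(F) = 20.6/19.00 = 1.084, n(O) = 52.2/16.00 = 3.263
Smallest is F at 1.084 mol; normalising gives C 2.004, H 1.007, F 1.000, O 3.009
≈ 2:1:1:3 → C2HFO3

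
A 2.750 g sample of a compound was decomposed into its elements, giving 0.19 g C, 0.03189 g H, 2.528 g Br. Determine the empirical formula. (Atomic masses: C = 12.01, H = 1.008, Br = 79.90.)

Moles — C: 0.19 / 12.01 = 0.01582 mol; H: 0.03189 / 1.008 = 0.03164 mol; Br: 2.528 / 79.90 = 0.03164 mol
Ratios (÷ 0.01582): C 1.000, H 2.000, Br 2.000
≈ 1:2:2 → CH2Br2

CH2Br2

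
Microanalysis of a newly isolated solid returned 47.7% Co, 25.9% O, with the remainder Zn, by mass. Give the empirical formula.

Assume 100 g: 47.7 g Co, 25.9 g O, 26.4 g Zn.
Moles — Co: 47.7 / 58.93 = 0.8094 mol; O: 25.9 / 16.00 = 1.619 mol; Zn: 26.4 / 65.38 = 0.4038 mol
Divide by the smallest (0.4038 mol Zn): Co 2.005, O 4.009, Zn 1.000
≈ 2:4:1 → Co2O4Zn

Co2O4Zn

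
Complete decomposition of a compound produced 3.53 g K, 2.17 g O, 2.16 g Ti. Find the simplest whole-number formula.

Moles — K: 3.53 / 39.10 = 0.09028 mol; O: 2.17 / 16.00 = 0.1356 mol; Ti: 2.16 / 47.87 = 0.04512 mol
Smallest is Ti at 0.04512 mol; normalising gives K 2.001, O 3.006, Ti 1.000
Ratio ≈ 2:3:1, so the empirical formula is K2O3Ti

K2O3Ti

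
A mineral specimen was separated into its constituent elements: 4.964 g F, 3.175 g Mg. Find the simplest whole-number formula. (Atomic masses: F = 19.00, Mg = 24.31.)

F2Mg

Moles — F: 4.964 / 19.00 = 0.2613 mol; Mg: 3.175 / 24.31 = 0.1306 mol
Divide by the smallest (0.1306 mol Mg): F 2.000, Mg 1.000
Ratio ≈ 2:1, so the empirical formula is F2Mg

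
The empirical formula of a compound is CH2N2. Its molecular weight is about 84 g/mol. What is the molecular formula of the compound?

Empirical-formula mass = 42.05 g/mol
n = 84 / 42.05 = 2.00 ≈ 2
Molecular formula = (CH2N2)2 = C2H4N4

C2H4N4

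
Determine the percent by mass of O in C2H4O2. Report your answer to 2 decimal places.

Molar mass = 2(12.01) + 4(1.008) + 2(16.00) = 60.052 g/mol
Mass of O per mole = 2 × 16.00 = 32.000 g
% O = 32.000 / 60.052 × 100 = 53.29%

53.29%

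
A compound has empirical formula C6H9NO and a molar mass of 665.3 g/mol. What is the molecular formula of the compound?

C36H54N6O6

Empirical-formula mass = 111.14 g/mol
n = 665.3 / 111.14 = 5.99 ≈ 6
Molecular formula = (C6H9NO)6 = C36H54N6O6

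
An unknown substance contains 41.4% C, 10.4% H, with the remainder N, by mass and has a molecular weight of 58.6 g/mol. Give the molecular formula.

Assume 100 g: 41.4 g C, 10.4 g H, 48.2 g N.
C: 41.4 g ÷ 12.01 g/mol = 3.447 mol
H: 10.4 g ÷ 1.008 g/mol = 10.32 mol
N: 48.2 g ÷ 14.01 g/mol = 3.44 mol
Smallest is N at 3.44 mol; normalising gives C 1.002, H 2.999, N 1.000
≈ 1:3:1 → CH3N
Empirical-formula mass = 29.04 g/mol
n = 58.6 / 29.04 = 2.02 ≈ 2
Molecular formula = (CH3N)×2 = C2H6N2

C2H6N2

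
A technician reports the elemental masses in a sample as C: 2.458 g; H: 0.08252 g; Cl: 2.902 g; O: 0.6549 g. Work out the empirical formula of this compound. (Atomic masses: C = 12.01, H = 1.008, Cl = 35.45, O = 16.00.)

C5H2Cl2O

n(C) = 2.458/12.01 = 0.2047, n(H) = 0.08252/1.008 = 0.08187, n(Cl) = 2.902/35.45 = 0.08186, n(O) = 0.6549/16.00 = 0.04093
Divide by the smallest (0.04093 mol O): C 5.000, H 2.000, Cl 2.000, O 1.000
≈ 5:2:2:1 → C5H2Cl2O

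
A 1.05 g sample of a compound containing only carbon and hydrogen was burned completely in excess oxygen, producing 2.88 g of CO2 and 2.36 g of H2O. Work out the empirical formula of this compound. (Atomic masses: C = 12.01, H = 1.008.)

mol C = 2.88 / 44.01 = 0.06544; mass C = 0.06544 × 12.01 = 0.7859 g
mol H = 2 × (2.36 / 18.02) = 0.2619; mass H = 0.2619 × 1.008 = 0.2640 g
Ratios (÷ 0.06544): C 1.000, H 4.003
≈ 1:4 → CH4

CH4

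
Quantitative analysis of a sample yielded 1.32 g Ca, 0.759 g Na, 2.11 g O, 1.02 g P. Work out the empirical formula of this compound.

CaNaO4P

Moles — Ca: 1.32 / 40.08 = 0.03293 mol; Na: 0.759 / 22.99 = 0.03301 mol; O: 2.11 / 16.00 = 0.1319 mol; P: 1.02 / 30.97 = 0.03294 mol
Divide by the smallest (0.03293 mol Ca): Ca 1.000, Na 1.002, O 4.004, P 1.000
→ CaNaO4P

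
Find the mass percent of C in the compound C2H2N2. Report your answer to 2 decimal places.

Molar mass = 2(12.01) + 2(1.008) + 2(14.01) = 54.056 g/mol
Mass of C per mole = 2 × 12.01 = 24.020 g
% C = 24.020 / 54.056 × 100 = 44.44%

44.44%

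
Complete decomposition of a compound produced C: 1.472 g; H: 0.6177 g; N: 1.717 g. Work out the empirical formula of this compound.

Moles — C: 1.472 / 12.01 = 0.1226 mol; H: 0.6177 / 1.008 = 0.6128 mol; N: 1.717 / 14.01 = 0.1226 mol
Divide by the smallest (0.1226 mol N): C 1.000, H 5.000, N 1.000
→ CH5N

CH5N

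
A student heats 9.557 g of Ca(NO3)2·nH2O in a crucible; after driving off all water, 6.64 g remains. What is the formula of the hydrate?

Mass of water lost = 9.557 − 6.64 = 2.917 g → 2.917 / 18.02 = 0.1619 mol H2O
Molar mass of Ca(NO3)2 = 164.10 g/mol → mol Ca(NO3)2 = 6.64 / 164.10 = 0.04046
n = 0.1619 / 0.04046 = 4.00 ≈ 4 → Ca(NO3)2·4H2O

Ca(NO3)2·4H2O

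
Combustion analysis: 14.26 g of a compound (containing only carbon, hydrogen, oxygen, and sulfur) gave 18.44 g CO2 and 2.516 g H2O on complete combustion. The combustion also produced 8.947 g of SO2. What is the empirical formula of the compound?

C3H2O2S

mol C = 18.44 / 44.01 = 0.4190; mass C = 0.4190 × 12.01 = 5.032 g
mol H = 2 × (2.516 / 18.02) = 0.2792; mass H = 0.2792 × 1.008 = 0.2815 g
mol S = 8.947 / 64.07 = 0.1396; mass S = 4.478 g
mass O = 14.26 − (9.792) = 4.468 g → mol O = 0.2792
Smallest is S at 0.1396 mol; normalising gives C 3.000, H 2.000, O 2.000, S 1.000
≈ 3:2:2:1 → C3H2O2S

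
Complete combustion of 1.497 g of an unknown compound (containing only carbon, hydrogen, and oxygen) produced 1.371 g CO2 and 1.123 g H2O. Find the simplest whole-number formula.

mol C = 1.371 / 44.01 = 0.03115; mass C = 0.03115 × 12.01 = 0.3741 g
mol H = 2 × (1.123 / 18.02) = 0.1246; mass H = 0.1246 × 1.008 = 0.1256 g
mass O = 1.497 − (0.4998) = 0.9972 g → mol O = 0.06233
Smallest is C at 0.03115 mol; normalising gives C 1.000, H 4.001, O 2.001
→ CH4O2

CH4O2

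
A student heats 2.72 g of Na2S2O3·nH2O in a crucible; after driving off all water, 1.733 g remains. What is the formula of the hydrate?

Na2S2O3·5H2O

Mass of water lost = 2.72 − 1.733 = 0.987 g → 0.987 / 18.02 = 0.05477 mol H2O
Molar mass of Na2S2O3 = 158.12 g/mol → mol Na2S2O3 = 1.733 / 158.12 = 0.01096
n = 0.05477 / 0.01096 = 5.00 ≈ 5 → Na2S2O3·5H2O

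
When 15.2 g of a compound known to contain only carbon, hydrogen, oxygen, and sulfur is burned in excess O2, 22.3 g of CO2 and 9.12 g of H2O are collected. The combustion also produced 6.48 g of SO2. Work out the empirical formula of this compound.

mol C = 22.3 / 44.01 = 0.5067; mass C = 0.5067 × 12.01 = 6.086 g
mol H = 2 × (9.12 / 18.02) = 1.012; mass H = 1.012 × 1.008 = 1.020 g
mol S = 6.48 / 64.07 = 0.1011; mass S = 3.244 g
mass O = 15.2 − (10.35) = 4.851 g → mol O = 0.3032
Smallest is S at 0.1011 mol; normalising gives C 5.010, H 10.008, O 2.998, S 1.000
→ C5H10O3S

C5H10O3S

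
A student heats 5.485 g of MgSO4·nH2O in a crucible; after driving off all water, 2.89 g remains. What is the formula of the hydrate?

MgSO4·6H2O

Mass of water lost = 5.485 − 2.89 = 2.595 g → 2.595 / 18.02 = 0.144 mol H2O
Molar mass of MgSO4 = 120.38 g/mol → mol MgSO4 = 2.89 / 120.38 = 0.02401
n = 0.144 / 0.02401 = 6.00 ≈ 6 → MgSO4·6H2O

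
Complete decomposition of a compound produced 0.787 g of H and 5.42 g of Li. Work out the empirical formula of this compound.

HLi

H: 0.787 g ÷ 1.008 g/mol = 0.7808 mol
Li: 5.42 g ÷ 6.94 g/mol = 0.781 mol
Smallest is H at 0.7808 mol; normalising gives H 1.000, Li 1.000
≈ 1:1 → HLi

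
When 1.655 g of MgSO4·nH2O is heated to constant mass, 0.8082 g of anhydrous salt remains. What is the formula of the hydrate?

Mass of water lost = 1.655 − 0.8082 = 0.8468 g → 0.8468 / 18.02 = 0.04699 mol H2O
Molar mass of MgSO4 = 120.38 g/mol → mol MgSO4 = 0.8082 / 120.38 = 0.006714
n = 0.04699 / 0.006714 = 7.00 ≈ 7 → MgSO4·7H2O

MgSO4·7H2O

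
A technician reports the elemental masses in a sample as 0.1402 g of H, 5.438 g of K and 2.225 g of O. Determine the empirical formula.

Moles — H: 0.1402 / 1.008 = 0.1391 mol; K: 5.438 / 39.10 = 0.1391 mol; O: 2.225 / 16.00 = 0.1391 mol
Divide by the smallest (0.1391 mol O): H 1.000, K 1.000, O 1.000
≈ 1:1:1 → HKO

HKO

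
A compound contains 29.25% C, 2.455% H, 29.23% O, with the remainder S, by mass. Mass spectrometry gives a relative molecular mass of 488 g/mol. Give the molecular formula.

Assume 100 g: 29.25 g C, 2.455 g H, 29.23 g O, 39.065 g S.
Moles — C: 29.25 / 12.01 = 2.435 mol; H: 2.455 / 1.008 = 2.436 mol; O: 29.23 / 16.00 = 1.827 mol; S: 39.065 / 32.07 = 1.218 mol
Ratios (÷ 1.218): C 1.999, H 1.999, O 1.500, S 1.000
×2: C 4.00, H 4.00, O 3.00, S 2.00 → C4H4O3S2
Empirical-formula mass = 164.21 g/mol
n = 488 / 164.21 = 2.97 ≈ 3
Molecular formula = (C4H4O3S2)×3 = C12H12O9S6

C12H12O9S6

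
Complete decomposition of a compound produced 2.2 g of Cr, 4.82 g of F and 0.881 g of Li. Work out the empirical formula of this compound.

CrF6Li3

Moles — Cr: 2.2 / 52.00 = 0.04231 mol; F: 4.82 / 19.00 = 0.2537 mol; Li: 0.881 / 6.94 = 0.1269 mol
Ratios (÷ 0.04231): Cr 1.000, F 5.996, Li 3.001
Ratio ≈ 1:6:3, so the empirical formula is CrF6Li3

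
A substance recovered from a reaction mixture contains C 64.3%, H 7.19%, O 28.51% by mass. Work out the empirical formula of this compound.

Assume 100 g: 64.3 g C, 7.19 g H, 28.51 g O.
n(C) = 64.3/12.01 = 5.354, n(H) = 7.19/1.008 = 7.133, n(O) = 28.51/16.00 = 1.782
Smallest is O at 1.782 mol; normalising gives C 3.005, H 4.003, O 1.000
→ C3H4O

C3H4O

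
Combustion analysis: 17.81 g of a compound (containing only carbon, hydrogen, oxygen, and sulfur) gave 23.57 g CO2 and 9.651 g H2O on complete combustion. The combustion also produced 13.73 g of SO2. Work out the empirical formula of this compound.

C5H10O2S2

mol C = 23.57 / 44.01 = 0.5356; mass C = 0.5356 × 12.01 = 6.432 g
mol H = 2 × (9.651 / 18.02) = 1.071; mass H = 1.071 × 1.008 = 1.080 g
mol S = 13.73 / 64.07 = 0.2143; mass S = 6.873 g
mass O = 17.81 − (14.38) = 3.426 g → mol O = 0.2141
Divide by the smallest (0.2141 mol O): C 2.501, H 5.003, O 1.000, S 1.001
Scaling by 2: C 5.00, H 10.01, O 2.00, S 2.00 → C5H10O2S2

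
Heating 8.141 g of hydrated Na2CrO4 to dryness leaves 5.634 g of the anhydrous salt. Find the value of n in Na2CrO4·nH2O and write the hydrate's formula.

Mass of water lost = 8.141 − 5.634 = 2.507 g → 2.507 / 18.02 = 0.1391 mol H2O
Molar mass of Na2CrO4 = 161.98 g/mol → mol Na2CrO4 = 5.634 / 161.98 = 0.03478
n = 0.1391 / 0.03478 = 4.00 ≈ 4 → Na2CrO4·4H2O

Na2CrO4·4H2O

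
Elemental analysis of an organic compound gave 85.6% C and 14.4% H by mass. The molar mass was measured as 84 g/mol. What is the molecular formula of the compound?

Assume 100 g: 85.6 g C, 14.4 g H.
n(C) = 85.6/12.01 = 7.127, n(H) = 14.4/1.008 = 14.29
Smallest is C at 7.127 mol; normalising gives C 1.000, H 2.004
Ratio ≈ 1:2, so the empirical formula is CH2
Empirical-formula mass = 14.03 g/mol
n = 84 / 14.03 = 5.99 ≈ 6
Molecular formula = (CH2)×6 = C6H12

C6H12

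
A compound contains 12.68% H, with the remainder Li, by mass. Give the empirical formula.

HLi

Assume 100 g: 12.68 g H, 87.32 g Li.
Moles — H: 12.68 / 1.008 = 12.58 mol; Li: 87.32 / 6.94 = 12.58 mol
Ratios (÷ 12.58): H 1.000, Li 1.000
→ HLi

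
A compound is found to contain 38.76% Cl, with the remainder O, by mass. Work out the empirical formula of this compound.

Cl2O7

Assume 100 g: 38.76 g Cl, 61.24 g O.
Cl: 38.76 g ÷ 35.45 g/mol = 1.093 mol
O: 61.24 g ÷ 16.00 g/mol = 3.828 mol
Ratios (÷ 1.093): Cl 1.000, O 3.501
×2: Cl 2.00, O 7.00 → Cl2O7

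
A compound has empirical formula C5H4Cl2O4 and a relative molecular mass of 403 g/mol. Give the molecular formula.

Empirical-formula mass = 198.98 g/mol
n = 403 / 198.98 = 2.03 ≈ 2
Molecular formula = (C5H4Cl2O4)2 = C10H8Cl4O8

C10H8Cl4O8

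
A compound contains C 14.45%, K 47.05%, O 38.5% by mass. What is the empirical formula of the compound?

Assume 100 g: 14.45 g C, 47.05 g K, 38.5 g O.
Moles — C: 14.45 / 12.01 = 1.203 mol; K: 47.05 / 39.10 = 1.203 mol; O: 38.5 / 16.00 = 2.406 mol
Smallest is C at 1.203 mol; normalising gives C 1.000, K 1.000, O 2.000
→ CKO2

CKO2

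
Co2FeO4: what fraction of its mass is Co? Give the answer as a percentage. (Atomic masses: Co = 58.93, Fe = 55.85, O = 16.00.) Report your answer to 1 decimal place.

49.6%

Molar mass = 2(58.93) + 1(55.85) + 4(16.00) = 237.710 g/mol
Mass of Co per mole = 2 × 58.93 = 117.860 g
% Co = 117.860 / 237.710 × 100 = 49.6%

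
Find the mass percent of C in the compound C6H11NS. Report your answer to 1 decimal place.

Molar mass = 6(12.01) + 11(1.008) + 1(14.01) + 1(32.07) = 129.228 g/mol
Mass of C per mole = 6 × 12.01 = 72.060 g
% C = 72.060 / 129.228 × 100 = 55.8%

55.8%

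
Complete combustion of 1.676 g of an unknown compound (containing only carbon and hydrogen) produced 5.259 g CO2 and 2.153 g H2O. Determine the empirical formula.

CH2

mol C = 5.259 / 44.01 = 0.1195; mass C = 0.1195 × 12.01 = 1.435 g
mol H = 2 × (2.153 / 18.02) = 0.2390; mass H = 0.2390 × 1.008 = 0.2409 g
Smallest is C at 0.1195 mol; normalising gives C 1.000, H 2.000
Ratio ≈ 1:2, so the empirical formula is CH2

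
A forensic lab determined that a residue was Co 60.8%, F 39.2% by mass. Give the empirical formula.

CoF2

Assume 100 g: 60.8 g Co, 39.2 g F.
Moles — Co: 60.8 / 58.93 = 1.032 mol; F: 39.2 / 19.00 = 2.063 mol
Ratios (÷ 1.032): Co 1.000, F 2.000
→ CoF2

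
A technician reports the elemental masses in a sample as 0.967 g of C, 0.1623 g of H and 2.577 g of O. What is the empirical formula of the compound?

CH2O2

n(C) = 0.967/12.01 = 0.08052, n(H) = 0.1623/1.008 = 0.161, n(O) = 2.577/16.00 = 0.1611
Ratios (÷ 0.08052): C 1.000, H 2.000, O 2.000
≈ 1:2:2 → CH2O2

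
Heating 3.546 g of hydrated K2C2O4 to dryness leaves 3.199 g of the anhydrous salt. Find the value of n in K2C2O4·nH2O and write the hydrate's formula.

K2C2O4·H2O

Mass of water lost = 3.546 − 3.199 = 0.347 g → 0.347 / 18.02 = 0.01926 mol H2O
Molar mass of K2C2O4 = 166.22 g/mol → mol K2C2O4 = 3.199 / 166.22 = 0.01925
n = 0.01926 / 0.01925 = 1.00 ≈ 1 → K2C2O4·H2O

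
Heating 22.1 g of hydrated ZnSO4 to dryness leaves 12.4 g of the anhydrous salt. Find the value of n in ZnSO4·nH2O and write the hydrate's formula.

Mass of water lost = 22.1 − 12.4 = 9.7 g → 9.7 / 18.02 = 0.5383 mol H2O
Molar mass of ZnSO4 = 161.45 g/mol → mol ZnSO4 = 12.4 / 161.45 = 0.0768
n = 0.5383 / 0.0768 = 7.01 ≈ 7 → ZnSO4·7H2O

ZnSO4·7H2O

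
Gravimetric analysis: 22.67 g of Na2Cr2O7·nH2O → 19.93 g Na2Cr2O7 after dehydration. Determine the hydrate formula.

Na2Cr2O7·2H2O

Mass of water lost = 22.67 − 19.93 = 2.74 g → 2.74 / 18.02 = 0.1521 mol H2O
Molar mass of Na2Cr2O7 = 261.98 g/mol → mol Na2Cr2O7 = 19.93 / 261.98 = 0.07607
n = 0.1521 / 0.07607 = 2.00 ≈ 2 → Na2Cr2O7·2H2O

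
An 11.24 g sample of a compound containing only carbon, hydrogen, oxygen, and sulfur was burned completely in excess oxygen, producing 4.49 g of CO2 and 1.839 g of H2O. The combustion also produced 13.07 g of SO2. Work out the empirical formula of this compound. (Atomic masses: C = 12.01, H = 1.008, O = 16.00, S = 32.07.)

CH2O2S2

mol C = 4.49 / 44.01 = 0.1020; mass C = 0.1020 × 12.01 = 1.225 g
mol H = 2 × (1.839 / 18.02) = 0.2041; mass H = 0.2041 × 1.008 = 0.2057 g
mol S = 13.07 / 64.07 = 0.2040; mass S = 6.542 g
mass O = 11.24 − (7.973) = 3.267 g → mol O = 0.2042
Ratios (÷ 0.102): C 1.000, H 2.001, O 2.001, S 2.000
≈ 1:2:2:2 → CH2O2S2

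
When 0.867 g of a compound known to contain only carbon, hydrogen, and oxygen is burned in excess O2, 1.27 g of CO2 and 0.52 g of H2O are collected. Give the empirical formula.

CH2O

mol C = 1.27 / 44.01 = 0.02886; mass C = 0.02886 × 12.01 = 0.3466 g
mol H = 2 × (0.52 / 18.02) = 0.05771; mass H = 0.05771 × 1.008 = 0.05818 g
mass O = 0.867 − (0.4047) = 0.4623 g → mol O = 0.02889
Smallest is C at 0.02886 mol; normalising gives C 1.000, H 2.000, O 1.001
→ CH2O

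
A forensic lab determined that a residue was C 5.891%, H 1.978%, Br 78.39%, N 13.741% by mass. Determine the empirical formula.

CH4Br2N2

Assume 100 g: 5.891 g C, 1.978 g H, 78.39 g Br, 13.741 g N.
C: 5.891 g ÷ 12.01 g/mol = 0.4905 mol
H: 1.978 g ÷ 1.008 g/mol = 1.962 mol
Br: 78.39 g ÷ 79.90 g/mol = 0.9811 mol
N: 13.741 g ÷ 14.01 g/mol = 0.9808 mol
Ratios (÷ 0.4905): C 1.000, H 4.001, Br 2.000, N 2.000
Ratio ≈ 1:4:2:2, so the empirical formula is CH4Br2N2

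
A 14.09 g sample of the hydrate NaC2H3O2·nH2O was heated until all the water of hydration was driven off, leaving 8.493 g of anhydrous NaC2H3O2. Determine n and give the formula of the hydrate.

Mass of water lost = 14.09 − 8.493 = 5.597 g → 5.597 / 18.02 = 0.3106 mol H2O
Molar mass of NaC2H3O2 = 82.03 g/mol → mol NaC2H3O2 = 8.493 / 82.03 = 0.1035
n = 0.3106 / 0.1035 = 3.00 ≈ 3 → NaC2H3O2·3H2O

NaC2H3O2·3H2O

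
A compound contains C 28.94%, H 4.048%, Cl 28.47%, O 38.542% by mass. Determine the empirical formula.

Assume 100 g: 28.94 g C, 4.048 g H, 28.47 g Cl, 38.542 g O.
Moles — C: 28.94 / 12.01 = 2.41 mol; H: 4.048 / 1.008 = 4.016 mol; Cl: 28.47 / 35.45 = 0.8031 mol; O: 38.542 / 16.00 = 2.409 mol
Ratios (÷ 0.8031): C 3.000, H 5.000, Cl 1.000, O 2.999
≈ 3:5:1:3 → C3H5ClO3

C3H5ClO3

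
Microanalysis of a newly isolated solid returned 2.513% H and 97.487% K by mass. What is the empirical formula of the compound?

HK

Assume 100 g: 2.513 g H, 97.487 g K.
n(H) = 2.513/1.008 = 2.493, n(K) = 97.487/39.10 = 2.493
Smallest is H at 2.493 mol; normalising gives H 1.000, K 1.000
→ HK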